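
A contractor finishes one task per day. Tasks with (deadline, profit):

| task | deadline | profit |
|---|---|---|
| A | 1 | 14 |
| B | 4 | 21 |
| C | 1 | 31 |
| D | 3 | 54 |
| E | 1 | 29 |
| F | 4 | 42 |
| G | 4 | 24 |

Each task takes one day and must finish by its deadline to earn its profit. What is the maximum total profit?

Sort by profit descending; place each in the latest free slot ≤ its deadline.
By profit: D(d3,54), F(d4,42), C(d1,31), E(d1,29), G(d4,24), B(d4,21), A(d1,14)
D→slot 3; F→slot 4; C→slot 1; E skipped; G→slot 2; B skipped; A skipped.
Profit = 31 + 24 + 54 + 42 = 151

151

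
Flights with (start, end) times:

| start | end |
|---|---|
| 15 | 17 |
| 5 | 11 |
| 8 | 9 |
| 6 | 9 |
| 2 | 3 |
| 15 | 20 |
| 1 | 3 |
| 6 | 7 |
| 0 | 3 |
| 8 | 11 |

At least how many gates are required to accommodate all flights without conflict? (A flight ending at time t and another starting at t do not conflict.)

4

starts: [0, 1, 2, 5, 6, 6, 8, 8, 15, 15]
ends:   [3, 3, 3, 7, 9, 9, 11, 11, 17, 20]
s0→1 s1→2 s2→3 e3→2 e3→1 e3→0 s5→1 s6→2 s6→3 e7→2 s8→3 s8→4  — peak 4.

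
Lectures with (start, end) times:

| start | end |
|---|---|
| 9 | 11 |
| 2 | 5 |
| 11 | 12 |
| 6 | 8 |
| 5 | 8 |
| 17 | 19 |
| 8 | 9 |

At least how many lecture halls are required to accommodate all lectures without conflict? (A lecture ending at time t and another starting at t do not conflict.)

starts: [2, 5, 6, 8, 9, 11, 17]
ends:   [5, 8, 8, 9, 11, 12, 19]
s2→1 e5→0 s5→1 s6→2  — peak 2.

2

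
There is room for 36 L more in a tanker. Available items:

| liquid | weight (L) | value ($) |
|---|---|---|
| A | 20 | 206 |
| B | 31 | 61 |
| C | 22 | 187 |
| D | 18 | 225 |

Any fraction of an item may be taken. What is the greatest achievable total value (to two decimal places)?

Sort by value per unit weight and fill in that order.
Order: D (225/18=12.50) > A (206/20=10.30) > C (187/22=8.50) > B (61/31=1.97)
Fill: take D (18 @ 225) → take 18/20 of A → 185.40; 36/36 used.
Total value = 410.40

410.40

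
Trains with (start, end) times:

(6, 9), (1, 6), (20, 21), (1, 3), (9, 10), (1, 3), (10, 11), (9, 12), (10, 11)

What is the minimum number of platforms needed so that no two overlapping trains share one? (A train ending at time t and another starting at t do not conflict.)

3

The answer is the maximum number of intervals overlapping at any instant.
Events (time:±→running): 1:+→1 1:+→2 1:+→3 … peak 3.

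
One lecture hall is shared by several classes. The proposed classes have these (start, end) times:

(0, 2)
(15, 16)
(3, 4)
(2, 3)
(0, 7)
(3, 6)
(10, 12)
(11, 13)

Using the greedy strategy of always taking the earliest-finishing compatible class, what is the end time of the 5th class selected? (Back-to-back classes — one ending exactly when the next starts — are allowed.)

16

Sorted by end: (0,2)  (2,3)  (3,4)  (3,6)  (0,7)  (10,12)  (11,13)  (15,16)
take (0,2); take (2,3); take (3,4); take (10,12); take (15,16).
Selected: (0,2) (2,3) (3,4) (10,12) (15,16)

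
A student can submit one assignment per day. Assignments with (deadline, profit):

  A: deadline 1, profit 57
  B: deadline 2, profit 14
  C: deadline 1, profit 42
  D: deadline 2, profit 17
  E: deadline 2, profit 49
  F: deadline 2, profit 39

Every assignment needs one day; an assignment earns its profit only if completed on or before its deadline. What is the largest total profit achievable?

106

Sort by profit descending; place each in the latest free slot ≤ its deadline.
Profit order: A=57 E=49 C=42 F=39 D=17 B=14
Assign: A→slot 1, E→slot 2, C skipped, F skipped, D skipped, B skipped.
Slots: [1:A] [2:E]
Profit = 57 + 49 = 106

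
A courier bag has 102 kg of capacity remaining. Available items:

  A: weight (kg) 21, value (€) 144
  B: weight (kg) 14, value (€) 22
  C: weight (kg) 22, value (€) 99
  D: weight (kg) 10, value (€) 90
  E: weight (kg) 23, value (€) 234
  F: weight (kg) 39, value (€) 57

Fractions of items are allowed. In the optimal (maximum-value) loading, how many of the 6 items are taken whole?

Sort by value per unit weight and fill in that order.
Ratios (sorted): E 10.17, D 9.00, A 6.86, C 4.50, B 1.57, F 1.46
take E (23 @ 234); take D (10 @ 90); take A (21 @ 144); take C (22 @ 99); take B (14 @ 22); take 12/39 of F → 17.54. Capacity used 102/102.
5 item(s) taken whole; one partial (take 12/39 of F).

5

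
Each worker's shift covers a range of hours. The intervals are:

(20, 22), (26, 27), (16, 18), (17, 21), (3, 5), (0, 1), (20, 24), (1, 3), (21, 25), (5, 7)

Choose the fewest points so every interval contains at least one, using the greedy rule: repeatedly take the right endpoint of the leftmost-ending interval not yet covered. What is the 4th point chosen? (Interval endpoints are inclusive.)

22

By right end: [0,1]  [1,3]  [3,5]  [5,7]  [16,18]  [17,21]  [20,22]  [20,24]  [21,25]  [26,27]
[0,1] uncovered → point at 1; [3,5] uncovered → point at 5; [16,18] uncovered → point at 18; [20,22] uncovered → point at 22; [26,27] uncovered → point at 27.
Points: 1, 5, 18, 22, 27 (5 total).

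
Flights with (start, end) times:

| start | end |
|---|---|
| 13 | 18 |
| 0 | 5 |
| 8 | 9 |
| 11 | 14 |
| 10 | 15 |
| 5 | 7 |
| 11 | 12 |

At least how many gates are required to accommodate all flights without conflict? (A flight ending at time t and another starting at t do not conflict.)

3

starts: [0, 5, 8, 10, 11, 11, 13]
ends:   [5, 7, 9, 12, 14, 15, 18]
s0→1 e5→0 s5→1 e7→0 s8→1 e9→0 s10→1 s11→2 s11→3  — peak 3.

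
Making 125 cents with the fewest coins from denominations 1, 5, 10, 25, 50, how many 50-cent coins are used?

2

125 − 2×50→25 − 1×25→0
Count of 50: 2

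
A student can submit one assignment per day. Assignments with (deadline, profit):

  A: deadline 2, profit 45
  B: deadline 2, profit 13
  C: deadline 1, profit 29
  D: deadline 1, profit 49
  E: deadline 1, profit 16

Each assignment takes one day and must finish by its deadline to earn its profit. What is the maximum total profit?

Profit order: D=49 A=45 C=29 E=16 B=13
Assign: D→slot 1, A→slot 2, C skipped, E skipped, B skipped.
Slots: [1:D] [2:A]
Profit = 49 + 45 = 94

94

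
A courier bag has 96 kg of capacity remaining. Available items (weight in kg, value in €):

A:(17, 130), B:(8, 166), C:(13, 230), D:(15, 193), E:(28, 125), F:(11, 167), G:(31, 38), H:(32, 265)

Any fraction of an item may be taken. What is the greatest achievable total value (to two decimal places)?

1151.00

Sort by value per unit weight and fill in that order.
Order: B (166/8=20.75) > C (230/13=17.69) > F (167/11=15.18) > D (193/15=12.87) > H (265/32=8.28) > A (130/17=7.65) > E (125/28=4.46) > G (38/31=1.23)
Fill: take B (8 @ 166) → take C (13 @ 230) → take F (11 @ 167) → take D (15 @ 193) → take H (32 @ 265) → take A (17 @ 130); 96/96 used.
Total value = 1151.00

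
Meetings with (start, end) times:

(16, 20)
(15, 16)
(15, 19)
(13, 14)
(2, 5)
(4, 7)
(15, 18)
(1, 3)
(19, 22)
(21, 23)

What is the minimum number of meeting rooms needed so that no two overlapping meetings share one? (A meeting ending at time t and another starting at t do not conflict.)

3

Count concurrent intervals with a sweep; the peak is the room count.
Events (time:±→running): 1:+→1 2:+→2 3:-→1 4:+→2 5:-→1 7:-→0 13:+→1 14:-→0 15:+→1 15:+→2 15:+→3 … peak 3.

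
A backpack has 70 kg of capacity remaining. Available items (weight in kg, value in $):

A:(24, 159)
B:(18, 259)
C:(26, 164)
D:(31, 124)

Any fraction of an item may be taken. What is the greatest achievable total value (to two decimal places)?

Sort by value per unit weight and fill in that order.
Order: B (259/18=14.39) > A (159/24=6.62) > C (164/26=6.31) > D (124/31=4.00)
Fill: take B (18 @ 259) → take A (24 @ 159) → take C (26 @ 164) → take 2/31 of D → 8.00; 70/70 used.
Total value = 590.00

590.00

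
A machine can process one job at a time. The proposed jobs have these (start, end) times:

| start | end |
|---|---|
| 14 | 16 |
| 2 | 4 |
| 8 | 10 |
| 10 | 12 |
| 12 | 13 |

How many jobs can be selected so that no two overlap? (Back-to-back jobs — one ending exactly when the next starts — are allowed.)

5

Order by finish time; keep every interval that doesn't clash with the previous kept one.
By end time: (2,4), (8,10), (10,12), (12,13), (14,16).
Pick (2,4); next start ≥ 4 → (8,10); next start ≥ 10 → (10,12); next start ≥ 12 → (12,13); next start ≥ 13 → (14,16).
Selected 5 jobs.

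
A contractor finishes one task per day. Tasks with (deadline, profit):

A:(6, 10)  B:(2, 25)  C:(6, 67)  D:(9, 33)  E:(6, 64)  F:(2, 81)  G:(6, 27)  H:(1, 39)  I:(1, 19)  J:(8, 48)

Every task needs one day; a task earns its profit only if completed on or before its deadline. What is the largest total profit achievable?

369

Profit order: F=81 C=67 E=64 J=48 H=39 D=33 G=27 B=25 I=19 A=10
Assign: F→slot 2, C→slot 6, E→slot 5, J→slot 8, H→slot 1, D→slot 9, G→slot 4, B skipped, I skipped, A→slot 3.
Slots: [1:H] [2:F] [3:A] [4:G] [5:E] [6:C] [8:J] [9:D]
Profit = 39 + 81 + 10 + 27 + 64 + 67 + 48 + 33 = 369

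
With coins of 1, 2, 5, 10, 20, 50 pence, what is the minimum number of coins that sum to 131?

131 − 2×50→31 − 1×20→11 − 1×10→1 − 1×1→0
Total coins = 2 + 1 + 1 + 1 = 5

5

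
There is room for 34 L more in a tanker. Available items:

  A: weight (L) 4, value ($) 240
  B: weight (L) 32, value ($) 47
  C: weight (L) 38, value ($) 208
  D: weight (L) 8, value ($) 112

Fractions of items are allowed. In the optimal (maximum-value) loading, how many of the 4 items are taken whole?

Greedy by value/weight ratio, highest first.
Order: A (240/4=60.00) > D (112/8=14.00) > C (208/38=5.47) > B (47/32=1.47)
Fill: take A (4 @ 240) → take D (8 @ 112) → take 22/38 of C → 120.42; 34/34 used.
2 item(s) taken whole; one partial (take 22/38 of C).

2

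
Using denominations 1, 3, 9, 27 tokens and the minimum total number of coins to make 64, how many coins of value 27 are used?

Greedy: take as many of the largest coin as possible, then repeat with the remainder.
64 − 2×27→10 − 1×9→1 − 1×1→0
Count of 27: 2

2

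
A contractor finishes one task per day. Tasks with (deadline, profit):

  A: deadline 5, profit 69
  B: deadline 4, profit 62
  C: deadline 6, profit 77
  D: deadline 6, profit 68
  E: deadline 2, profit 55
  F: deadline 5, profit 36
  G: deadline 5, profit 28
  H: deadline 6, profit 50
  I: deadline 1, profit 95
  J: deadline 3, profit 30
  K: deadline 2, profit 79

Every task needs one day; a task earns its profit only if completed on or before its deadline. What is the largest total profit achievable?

Profit order: I=95 K=79 C=77 A=69 D=68 B=62 E=55 H=50 F=36 J=30 G=28
Assign: I→slot 1, K→slot 2, C→slot 6, A→slot 5, D→slot 4, B→slot 3, E skipped, H skipped, F skipped, J skipped, G skipped.
Slots: [1:I] [2:K] [3:B] [4:D] [5:A] [6:C]
Profit = 95 + 79 + 62 + 68 + 69 + 77 = 450

450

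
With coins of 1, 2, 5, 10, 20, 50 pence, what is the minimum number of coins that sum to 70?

70 − 1×50→20 − 1×20→0
Total coins = 1 + 1 = 2

2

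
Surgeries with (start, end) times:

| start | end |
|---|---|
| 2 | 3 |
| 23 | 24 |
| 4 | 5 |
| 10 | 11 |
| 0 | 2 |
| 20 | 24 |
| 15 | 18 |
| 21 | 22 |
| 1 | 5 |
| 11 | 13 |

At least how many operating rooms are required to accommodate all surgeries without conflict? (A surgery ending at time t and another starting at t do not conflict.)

The answer is the maximum number of intervals overlapping at any instant.
starts: [0, 1, 2, 4, 10, 11, 15, 20, 21, 23]
ends:   [2, 3, 5, 5, 11, 13, 18, 22, 24, 24]
s0→1 s1→2  — peak 2.

2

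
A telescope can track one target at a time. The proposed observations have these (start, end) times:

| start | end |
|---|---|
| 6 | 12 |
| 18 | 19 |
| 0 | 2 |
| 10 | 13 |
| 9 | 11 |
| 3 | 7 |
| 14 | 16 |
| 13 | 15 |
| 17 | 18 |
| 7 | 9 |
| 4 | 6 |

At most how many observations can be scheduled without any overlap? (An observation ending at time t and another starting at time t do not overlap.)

7

Sort by end time and greedily take each interval whose start is ≥ the last chosen end.
By end time: (0,2), (4,6), (3,7), (7,9), (9,11), (6,12), (10,13), (13,15), (14,16), (17,18), (18,19).
Pick (0,2); next start ≥ 2 → (4,6); next start ≥ 6 → (7,9); next start ≥ 9 → (9,11); next start ≥ 11 → (13,15); next start ≥ 15 → (17,18); next start ≥ 18 → (18,19).
Selected 7 observations.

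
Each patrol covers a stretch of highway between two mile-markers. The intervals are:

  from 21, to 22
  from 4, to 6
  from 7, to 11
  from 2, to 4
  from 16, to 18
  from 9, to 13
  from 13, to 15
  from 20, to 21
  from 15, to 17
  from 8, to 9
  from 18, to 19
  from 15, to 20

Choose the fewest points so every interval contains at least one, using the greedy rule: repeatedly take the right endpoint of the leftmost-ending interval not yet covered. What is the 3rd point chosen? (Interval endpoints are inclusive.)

Process intervals by earliest right end; each time one isn't hit yet, stab at its right endpoint.
By right end: [2,4]  [4,6]  [8,9]  [7,11]  [9,13]  [13,15]  [15,17]  [16,18]  [18,19]  [15,20]  [20,21]  [21,22]
[2,4] uncovered → point at 4; [8,9] uncovered → point at 9; [13,15] uncovered → point at 15; [16,18] uncovered → point at 18; [20,21] uncovered → point at 21.
Points: 4, 9, 15, 18, 21 (5 total).

15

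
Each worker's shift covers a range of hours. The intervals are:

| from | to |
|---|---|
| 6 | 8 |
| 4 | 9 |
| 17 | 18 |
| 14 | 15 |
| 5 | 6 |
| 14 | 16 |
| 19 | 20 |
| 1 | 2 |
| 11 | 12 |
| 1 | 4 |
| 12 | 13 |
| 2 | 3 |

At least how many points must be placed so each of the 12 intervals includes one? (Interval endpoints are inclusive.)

6

Sort by right endpoint; whenever an interval is uncovered, place a point at its right end.
By right end: [1,2]  [2,3]  [1,4]  [5,6]  [6,8]  [4,9]  [11,12]  [12,13]  [14,15]  [14,16]  [17,18]  [19,20]
[1,2] uncovered → point at 2; [5,6] uncovered → point at 6; [11,12] uncovered → point at 12; [14,15] uncovered → point at 15; [17,18] uncovered → point at 18; [19,20] uncovered → point at 20.
Points: 2, 6, 12, 15, 18, 20 (6 total).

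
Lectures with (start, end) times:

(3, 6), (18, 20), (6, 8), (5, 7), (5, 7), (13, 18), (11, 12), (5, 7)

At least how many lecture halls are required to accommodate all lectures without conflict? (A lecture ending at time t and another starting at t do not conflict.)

4

Events (time:±→running): 3:+→1 5:+→2 5:+→3 5:+→4 … peak 4.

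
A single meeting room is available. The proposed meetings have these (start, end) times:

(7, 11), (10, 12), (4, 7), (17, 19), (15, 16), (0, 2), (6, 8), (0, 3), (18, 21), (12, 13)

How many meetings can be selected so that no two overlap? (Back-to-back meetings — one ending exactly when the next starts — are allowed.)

Greedy by earliest finish: after sorting by end time, pick each interval compatible with the last pick.
Sorted by end: (0,2)  (0,3)  (4,7)  (6,8)  (7,11)  (10,12)  (12,13)  (15,16)  (17,19)  (18,21)
take (0,2); take (4,7); take (7,11); take (12,13); take (15,16); take (17,19).
Selected 6 meetings.

6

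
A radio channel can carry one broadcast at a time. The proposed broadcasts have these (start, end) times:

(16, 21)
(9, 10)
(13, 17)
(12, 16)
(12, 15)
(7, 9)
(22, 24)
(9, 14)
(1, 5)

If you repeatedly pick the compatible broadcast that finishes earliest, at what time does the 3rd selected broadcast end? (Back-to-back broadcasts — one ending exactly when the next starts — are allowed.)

Order by finish time; keep every interval that doesn't clash with the previous kept one.
By end time: (1,5), (7,9), (9,10), (9,14), (12,15), (12,16), (13,17), (16,21), (22,24).
Pick (1,5); next start ≥ 5 → (7,9); next start ≥ 9 → (9,10); next start ≥ 10 → (12,15); next start ≥ 15 → (16,21); next start ≥ 21 → (22,24).
Selected: (1,5) (7,9) (9,10) (12,15) (16,21) (22,24)

10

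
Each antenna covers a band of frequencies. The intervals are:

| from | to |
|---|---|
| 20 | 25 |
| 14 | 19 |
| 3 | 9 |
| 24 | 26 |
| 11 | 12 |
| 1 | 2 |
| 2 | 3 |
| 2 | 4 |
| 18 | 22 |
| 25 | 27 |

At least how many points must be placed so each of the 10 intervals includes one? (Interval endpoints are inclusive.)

Sort by right endpoint; whenever an interval is uncovered, place a point at its right end.
By right end: [1,2]  [2,3]  [2,4]  [3,9]  [11,12]  [14,19]  [18,22]  [20,25]  [24,26]  [25,27]
[1,2] uncovered → point at 2; [3,9] uncovered → point at 9; [11,12] uncovered → point at 12; [14,19] uncovered → point at 19; [20,25] uncovered → point at 25.
Points: 2, 9, 12, 19, 25 (5 total).

5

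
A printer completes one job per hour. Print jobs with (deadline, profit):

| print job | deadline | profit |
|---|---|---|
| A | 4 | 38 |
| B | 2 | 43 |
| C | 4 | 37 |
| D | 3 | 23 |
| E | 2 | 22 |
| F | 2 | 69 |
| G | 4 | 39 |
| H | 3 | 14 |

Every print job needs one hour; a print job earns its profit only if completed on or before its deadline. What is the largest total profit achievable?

189

Profit order: F=69 B=43 G=39 A=38 C=37 D=23 E=22 H=14
Assign: F→slot 2, B→slot 1, G→slot 4, A→slot 3, C skipped, D skipped, E skipped, H skipped.
Slots: [1:B] [2:F] [3:A] [4:G]
Profit = 43 + 69 + 38 + 39 = 189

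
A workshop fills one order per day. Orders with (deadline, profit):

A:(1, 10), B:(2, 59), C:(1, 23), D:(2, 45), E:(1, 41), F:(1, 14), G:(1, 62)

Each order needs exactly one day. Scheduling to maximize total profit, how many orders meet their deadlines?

Take jobs in profit order; each goes to the latest open slot no later than its deadline.
Profit order: G=62 B=59 D=45 E=41 C=23 F=14 A=10
Assign: G→slot 1, B→slot 2, D skipped, E skipped, C skipped, F skipped, A skipped.
Slots: [1:G] [2:B]
2 of 7 scheduled.

2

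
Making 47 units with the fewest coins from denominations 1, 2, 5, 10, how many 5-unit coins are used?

Use the largest denomination that fits, subtract, and repeat.
47 = 4×10 + 1×5 + 1×2
Count of 5: 1

1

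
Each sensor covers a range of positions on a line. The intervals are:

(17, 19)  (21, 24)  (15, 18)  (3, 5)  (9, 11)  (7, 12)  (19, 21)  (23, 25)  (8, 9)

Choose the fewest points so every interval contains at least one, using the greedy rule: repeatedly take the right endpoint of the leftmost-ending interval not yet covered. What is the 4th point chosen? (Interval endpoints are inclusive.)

21

Process intervals by earliest right end; each time one isn't hit yet, stab at its right endpoint.
By right end: [3,5]  [8,9]  [9,11]  [7,12]  [15,18]  [17,19]  [19,21]  [21,24]  [23,25]
[3,5] uncovered → point at 5; [8,9] uncovered → point at 9; [15,18] uncovered → point at 18; [19,21] uncovered → point at 21; [23,25] uncovered → point at 25.
Points: 5, 9, 18, 21, 25 (5 total).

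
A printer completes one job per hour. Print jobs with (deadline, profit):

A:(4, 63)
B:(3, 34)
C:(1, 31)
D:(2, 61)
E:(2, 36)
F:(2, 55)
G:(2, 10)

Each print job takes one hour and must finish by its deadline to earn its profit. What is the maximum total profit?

213

Sort by profit descending; place each in the latest free slot ≤ its deadline.
Profit order: A=63 D=61 F=55 E=36 B=34 C=31 G=10
Assign: A→slot 4, D→slot 2, F→slot 1, E skipped, B→slot 3, C skipped, G skipped.
Slots: [1:F] [2:D] [3:B] [4:A]
Profit = 55 + 61 + 34 + 63 = 213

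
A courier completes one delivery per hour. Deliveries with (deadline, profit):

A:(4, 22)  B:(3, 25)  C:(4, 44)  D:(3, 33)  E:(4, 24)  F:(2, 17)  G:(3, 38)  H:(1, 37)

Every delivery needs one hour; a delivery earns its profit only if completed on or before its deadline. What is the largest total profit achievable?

Profit order: C=44 G=38 H=37 D=33 B=25 E=24 A=22 F=17
Assign: C→slot 4, G→slot 3, H→slot 1, D→slot 2, B skipped, E skipped, A skipped, F skipped.
Slots: [1:H] [2:D] [3:G] [4:C]
Profit = 37 + 33 + 38 + 44 = 152

152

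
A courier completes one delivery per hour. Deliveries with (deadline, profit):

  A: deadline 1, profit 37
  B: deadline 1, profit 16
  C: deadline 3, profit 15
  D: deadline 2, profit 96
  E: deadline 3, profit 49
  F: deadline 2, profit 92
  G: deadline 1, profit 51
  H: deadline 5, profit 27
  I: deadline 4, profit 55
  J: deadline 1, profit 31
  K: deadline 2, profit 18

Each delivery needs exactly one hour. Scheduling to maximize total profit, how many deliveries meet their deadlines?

Profit order: D=96 F=92 I=55 G=51 E=49 A=37 J=31 H=27 K=18 B=16 C=15
Assign: D→slot 2, F→slot 1, I→slot 4, G skipped, E→slot 3, A skipped, J skipped, H→slot 5, K skipped, B skipped, C skipped.
Slots: [1:F] [2:D] [3:E] [4:I] [5:H]
5 of 11 scheduled.

5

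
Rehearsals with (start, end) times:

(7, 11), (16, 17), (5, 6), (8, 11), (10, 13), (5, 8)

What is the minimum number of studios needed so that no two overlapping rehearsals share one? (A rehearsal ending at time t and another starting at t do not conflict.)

Events (time:±→running): 5:+→1 5:+→2 6:-→1 7:+→2 8:-→1 8:+→2 10:+→3 … peak 3.

3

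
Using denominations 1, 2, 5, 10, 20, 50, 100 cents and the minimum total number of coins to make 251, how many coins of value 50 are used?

1

251 − 2×100→51 − 1×50→1 − 1×1→0
Count of 50: 1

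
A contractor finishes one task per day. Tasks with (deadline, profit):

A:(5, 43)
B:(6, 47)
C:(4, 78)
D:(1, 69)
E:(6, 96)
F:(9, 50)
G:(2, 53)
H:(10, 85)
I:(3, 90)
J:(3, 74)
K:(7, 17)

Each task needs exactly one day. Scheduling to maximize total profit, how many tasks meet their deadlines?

By profit: E(d6,96), I(d3,90), H(d10,85), C(d4,78), J(d3,74), D(d1,69), G(d2,53), F(d9,50), B(d6,47), A(d5,43), K(d7,17)
E→slot 6; I→slot 3; H→slot 10; C→slot 4; J→slot 2; D→slot 1; G skipped; F→slot 9; B→slot 5; A skipped; K→slot 7.
9 of 11 scheduled.

9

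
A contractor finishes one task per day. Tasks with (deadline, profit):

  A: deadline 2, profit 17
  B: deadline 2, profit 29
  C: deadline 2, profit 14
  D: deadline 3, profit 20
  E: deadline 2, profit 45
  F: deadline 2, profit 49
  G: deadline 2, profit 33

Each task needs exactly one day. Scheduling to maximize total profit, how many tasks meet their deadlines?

By profit: F(d2,49), E(d2,45), G(d2,33), B(d2,29), D(d3,20), A(d2,17), C(d2,14)
F→slot 2; E→slot 1; G skipped; B skipped; D→slot 3; A skipped; C skipped.
3 of 7 scheduled.

3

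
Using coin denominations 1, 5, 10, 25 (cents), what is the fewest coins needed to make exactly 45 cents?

3

45 − 1×25→20 − 2×10→0
Total coins = 1 + 2 = 3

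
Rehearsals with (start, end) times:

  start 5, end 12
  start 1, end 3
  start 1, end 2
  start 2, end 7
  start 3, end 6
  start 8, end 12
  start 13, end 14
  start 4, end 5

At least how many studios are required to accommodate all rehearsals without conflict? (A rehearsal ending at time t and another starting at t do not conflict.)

3

Events (time:±→running): 1:+→1 1:+→2 2:-→1 2:+→2 3:-→1 3:+→2 4:+→3 … peak 3.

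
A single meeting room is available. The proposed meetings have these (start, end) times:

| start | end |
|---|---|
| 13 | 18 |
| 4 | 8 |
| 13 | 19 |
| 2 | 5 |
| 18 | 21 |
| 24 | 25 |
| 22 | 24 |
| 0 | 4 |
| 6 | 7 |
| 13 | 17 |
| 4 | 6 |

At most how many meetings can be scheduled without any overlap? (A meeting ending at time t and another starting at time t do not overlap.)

Sorted by end: (0,4)  (2,5)  (4,6)  (6,7)  (4,8)  (13,17)  (13,18)  (13,19)  (18,21)  (22,24)  (24,25)
take (0,4); take (4,6); take (6,7); take (13,17); take (18,21); take (22,24); take (24,25).
Selected 7 meetings.

7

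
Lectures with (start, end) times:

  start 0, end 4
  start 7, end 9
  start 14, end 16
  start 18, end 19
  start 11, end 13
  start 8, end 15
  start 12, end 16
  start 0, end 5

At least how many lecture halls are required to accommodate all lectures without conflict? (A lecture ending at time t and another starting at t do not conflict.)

The answer is the maximum number of intervals overlapping at any instant.
starts: [0, 0, 7, 8, 11, 12, 14, 18]
ends:   [4, 5, 9, 13, 15, 16, 16, 19]
s0→1 s0→2 e4→1 e5→0 s7→1 s8→2 e9→1 s11→2 s12→3  — peak 3.

3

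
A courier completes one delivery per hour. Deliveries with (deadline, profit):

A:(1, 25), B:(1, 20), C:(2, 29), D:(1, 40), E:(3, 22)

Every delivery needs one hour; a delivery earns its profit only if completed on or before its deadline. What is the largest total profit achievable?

91

Take jobs in profit order; each goes to the latest open slot no later than its deadline.
Profit order: D=40 C=29 A=25 E=22 B=20
Assign: D→slot 1, C→slot 2, A skipped, E→slot 3, B skipped.
Slots: [1:D] [2:C] [3:E]
Profit = 40 + 29 + 22 = 91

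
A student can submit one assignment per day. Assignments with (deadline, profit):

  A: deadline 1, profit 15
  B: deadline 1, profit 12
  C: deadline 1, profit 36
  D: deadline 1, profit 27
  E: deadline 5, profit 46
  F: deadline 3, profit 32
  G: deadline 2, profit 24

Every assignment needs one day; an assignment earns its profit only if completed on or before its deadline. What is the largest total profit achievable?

Profit order: E=46 C=36 F=32 D=27 G=24 A=15 B=12
Assign: E→slot 5, C→slot 1, F→slot 3, D skipped, G→slot 2, A skipped, B skipped.
Slots: [1:C] [2:G] [3:F] [5:E]
Profit = 36 + 24 + 32 + 46 = 138

138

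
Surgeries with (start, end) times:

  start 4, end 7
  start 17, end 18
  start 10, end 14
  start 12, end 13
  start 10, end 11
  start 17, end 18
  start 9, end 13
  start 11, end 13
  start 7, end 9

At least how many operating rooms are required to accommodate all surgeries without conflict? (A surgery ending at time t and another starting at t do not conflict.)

Count concurrent intervals with a sweep; the peak is the room count.
starts: [4, 7, 9, 10, 10, 11, 12, 17, 17]
ends:   [7, 9, 11, 13, 13, 13, 14, 18, 18]
s4→1 e7→0 s7→1 e9→0 s9→1 s10→2 s10→3 e11→2 s11→3 s12→4  — peak 4.

4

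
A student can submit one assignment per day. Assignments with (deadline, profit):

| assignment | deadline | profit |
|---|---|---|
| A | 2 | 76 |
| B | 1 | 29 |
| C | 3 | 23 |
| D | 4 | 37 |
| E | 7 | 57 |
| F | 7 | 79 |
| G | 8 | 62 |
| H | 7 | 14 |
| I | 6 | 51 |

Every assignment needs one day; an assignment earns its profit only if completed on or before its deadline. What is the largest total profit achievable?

Take jobs in profit order; each goes to the latest open slot no later than its deadline.
Profit order: F=79 A=76 G=62 E=57 I=51 D=37 B=29 C=23 H=14
Assign: F→slot 7, A→slot 2, G→slot 8, E→slot 6, I→slot 5, D→slot 4, B→slot 1, C→slot 3, H skipped.
Slots: [1:B] [2:A] [3:C] [4:D] [5:I] [6:E] [7:F] [8:G]
Profit = 29 + 76 + 23 + 37 + 51 + 57 + 79 + 62 = 414

414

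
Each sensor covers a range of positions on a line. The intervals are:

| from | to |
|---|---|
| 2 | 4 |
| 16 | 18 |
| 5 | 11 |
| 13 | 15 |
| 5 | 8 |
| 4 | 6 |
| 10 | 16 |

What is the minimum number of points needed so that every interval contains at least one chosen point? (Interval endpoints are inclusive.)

4

Process intervals by earliest right end; each time one isn't hit yet, stab at its right endpoint.
Sorted: [2,4] [4,6] [5,8] [5,11] [13,15] [10,16] [16,18]
{[2,4],[4,6]} hit by 4; {[5,8],[5,11]} hit by 8; {[13,15],[10,16]} hit by 15; {[16,18]} hit by 18.
Points: 4, 8, 15, 18 (4 total).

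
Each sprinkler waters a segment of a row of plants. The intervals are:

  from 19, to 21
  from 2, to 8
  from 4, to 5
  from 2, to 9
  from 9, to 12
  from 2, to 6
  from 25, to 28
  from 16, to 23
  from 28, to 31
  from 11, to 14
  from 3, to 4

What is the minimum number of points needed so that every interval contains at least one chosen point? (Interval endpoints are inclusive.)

By right end: [3,4]  [4,5]  [2,6]  [2,8]  [2,9]  [9,12]  [11,14]  [19,21]  [16,23]  [25,28]  [28,31]
[3,4] uncovered → point at 4; [9,12] uncovered → point at 12; [19,21] uncovered → point at 21; [25,28] uncovered → point at 28.
Points: 4, 12, 21, 28 (4 total).

4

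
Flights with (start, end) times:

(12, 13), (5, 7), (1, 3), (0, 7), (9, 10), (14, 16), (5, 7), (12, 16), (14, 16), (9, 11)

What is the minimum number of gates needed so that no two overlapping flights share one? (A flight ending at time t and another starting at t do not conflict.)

Count concurrent intervals with a sweep; the peak is the room count.
Events (time:±→running): 0:+→1 1:+→2 3:-→1 5:+→2 5:+→3 … peak 3.

3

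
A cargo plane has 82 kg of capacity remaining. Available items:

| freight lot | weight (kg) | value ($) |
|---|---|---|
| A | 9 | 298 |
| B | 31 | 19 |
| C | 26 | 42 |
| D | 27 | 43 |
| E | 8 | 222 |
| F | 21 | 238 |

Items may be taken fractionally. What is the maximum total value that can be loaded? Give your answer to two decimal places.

Sort by value per unit weight and fill in that order.
Order: A (298/9=33.11) > E (222/8=27.75) > F (238/21=11.33) > C (42/26=1.62) > D (43/27=1.59) > B (19/31=0.61)
Fill: take A (9 @ 298) → take E (8 @ 222) → take F (21 @ 238) → take C (26 @ 42) → take 18/27 of D → 28.67; 82/82 used.
Total value = 828.67

828.67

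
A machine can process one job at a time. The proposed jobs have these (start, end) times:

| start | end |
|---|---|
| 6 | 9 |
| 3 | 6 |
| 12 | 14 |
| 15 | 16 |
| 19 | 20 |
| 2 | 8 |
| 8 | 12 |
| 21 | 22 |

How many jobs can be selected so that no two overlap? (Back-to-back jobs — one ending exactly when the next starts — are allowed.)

6

Sorted by end: (3,6)  (2,8)  (6,9)  (8,12)  (12,14)  (15,16)  (19,20)  (21,22)
take (3,6); take (6,9); take (12,14); take (15,16); take (19,20); take (21,22).
Selected 6 jobs.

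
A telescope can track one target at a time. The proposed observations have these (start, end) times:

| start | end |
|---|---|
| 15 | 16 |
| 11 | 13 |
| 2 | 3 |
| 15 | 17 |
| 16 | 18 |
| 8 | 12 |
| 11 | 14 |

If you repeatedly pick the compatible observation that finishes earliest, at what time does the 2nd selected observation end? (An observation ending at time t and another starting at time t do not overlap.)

Order by finish time; keep every interval that doesn't clash with the previous kept one.
By end time: (2,3), (8,12), (11,13), (11,14), (15,16), (15,17), (16,18).
Pick (2,3); next start ≥ 3 → (8,12); next start ≥ 12 → (15,16); next start ≥ 16 → (16,18).
Selected: (2,3) (8,12) (15,16) (16,18)

12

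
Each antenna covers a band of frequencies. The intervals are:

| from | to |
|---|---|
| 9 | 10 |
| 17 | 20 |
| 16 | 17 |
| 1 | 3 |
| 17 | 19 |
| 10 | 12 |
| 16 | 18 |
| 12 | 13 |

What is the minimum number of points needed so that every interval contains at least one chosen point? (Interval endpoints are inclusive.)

4

Sort by right endpoint; whenever an interval is uncovered, place a point at its right end.
Sorted: [1,3] [9,10] [10,12] [12,13] [16,17] [16,18] [17,19] [17,20]
{[1,3]} hit by 3; {[9,10],[10,12]} hit by 10; {[12,13]} hit by 13; {[16,17],[16,18],[17,19],[17,20]} hit by 17.
Points: 3, 10, 13, 17 (4 total).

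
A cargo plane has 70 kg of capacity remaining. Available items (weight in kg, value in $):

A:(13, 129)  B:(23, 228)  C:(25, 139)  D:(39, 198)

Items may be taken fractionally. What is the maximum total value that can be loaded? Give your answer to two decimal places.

Order: A (129/13=9.92) > B (228/23=9.91) > C (139/25=5.56) > D (198/39=5.08)
Fill: take A (13 @ 129) → take B (23 @ 228) → take C (25 @ 139) → take 9/39 of D → 45.69; 70/70 used.
Total value = 541.69

541.69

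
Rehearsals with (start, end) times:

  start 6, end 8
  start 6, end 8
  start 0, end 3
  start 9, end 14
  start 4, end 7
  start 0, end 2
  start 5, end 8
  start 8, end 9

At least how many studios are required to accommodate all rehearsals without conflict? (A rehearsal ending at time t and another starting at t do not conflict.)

The answer is the maximum number of intervals overlapping at any instant.
Events (time:±→running): 0:+→1 0:+→2 2:-→1 3:-→0 4:+→1 5:+→2 6:+→3 6:+→4 … peak 4.

4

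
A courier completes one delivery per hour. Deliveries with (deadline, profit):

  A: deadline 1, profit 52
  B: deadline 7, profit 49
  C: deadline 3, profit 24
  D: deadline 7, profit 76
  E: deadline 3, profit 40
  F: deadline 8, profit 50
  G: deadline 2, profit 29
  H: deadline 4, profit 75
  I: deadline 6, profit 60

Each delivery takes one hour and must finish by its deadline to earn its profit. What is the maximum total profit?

431

Sort by profit descending; place each in the latest free slot ≤ its deadline.
By profit: D(d7,76), H(d4,75), I(d6,60), A(d1,52), F(d8,50), B(d7,49), E(d3,40), G(d2,29), C(d3,24)
D→slot 7; H→slot 4; I→slot 6; A→slot 1; F→slot 8; B→slot 5; E→slot 3; G→slot 2; C skipped.
Profit = 52 + 29 + 40 + 75 + 49 + 60 + 76 + 50 = 431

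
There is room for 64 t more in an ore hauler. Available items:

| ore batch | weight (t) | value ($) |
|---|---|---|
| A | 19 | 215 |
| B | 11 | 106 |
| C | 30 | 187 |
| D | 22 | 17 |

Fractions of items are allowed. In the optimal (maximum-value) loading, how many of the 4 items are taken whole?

Sort by value per unit weight and fill in that order.
Order: A (215/19=11.32) > B (106/11=9.64) > C (187/30=6.23) > D (17/22=0.77)
Fill: take A (19 @ 215) → take B (11 @ 106) → take C (30 @ 187) → take 4/22 of D → 3.09; 64/64 used.
3 item(s) taken whole; one partial (take 4/22 of D).

3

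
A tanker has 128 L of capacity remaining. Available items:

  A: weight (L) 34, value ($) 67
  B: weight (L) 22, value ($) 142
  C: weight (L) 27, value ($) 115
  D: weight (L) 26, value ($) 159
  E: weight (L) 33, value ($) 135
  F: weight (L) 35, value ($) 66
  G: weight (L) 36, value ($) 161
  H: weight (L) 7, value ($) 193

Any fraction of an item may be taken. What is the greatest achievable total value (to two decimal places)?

810.91

Greedy by value/weight ratio, highest first.
Ratios (sorted): H 27.57, B 6.45, D 6.12, G 4.47, C 4.26, E 4.09, A 1.97, F 1.89
take H (7 @ 193); take B (22 @ 142); take D (26 @ 159); take G (36 @ 161); take C (27 @ 115); take 10/33 of E → 40.91. Capacity used 128/128.
Total value = 810.91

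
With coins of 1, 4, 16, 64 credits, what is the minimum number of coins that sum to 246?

246 = 3×64 + 3×16 + 1×4 + 2×1
Total coins = 3 + 3 + 1 + 2 = 9

9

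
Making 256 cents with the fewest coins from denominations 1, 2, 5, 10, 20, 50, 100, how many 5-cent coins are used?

1

Use the largest denomination that fits, subtract, and repeat.
256 − 2×100→56 − 1×50→6 − 1×5→1 − 1×1→0
Count of 5: 1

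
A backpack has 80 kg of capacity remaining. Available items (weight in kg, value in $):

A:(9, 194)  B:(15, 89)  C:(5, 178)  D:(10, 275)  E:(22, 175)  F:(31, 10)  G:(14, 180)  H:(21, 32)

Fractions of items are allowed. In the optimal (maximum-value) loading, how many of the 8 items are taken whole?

6

Order: C (178/5=35.60) > D (275/10=27.50) > A (194/9=21.56) > G (180/14=12.86) > E (175/22=7.95) > B (89/15=5.93) > H (32/21=1.52) > F (10/31=0.32)
Fill: take C (5 @ 178) → take D (10 @ 275) → take A (9 @ 194) → take G (14 @ 180) → take E (22 @ 175) → take B (15 @ 89) → take 5/21 of H → 7.62; 80/80 used.
6 item(s) taken whole; one partial (take 5/21 of H).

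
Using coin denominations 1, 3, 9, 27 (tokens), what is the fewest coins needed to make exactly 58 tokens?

58 − 2×27→4 − 1×3→1 − 1×1→0
Total coins = 2 + 1 + 1 = 4

4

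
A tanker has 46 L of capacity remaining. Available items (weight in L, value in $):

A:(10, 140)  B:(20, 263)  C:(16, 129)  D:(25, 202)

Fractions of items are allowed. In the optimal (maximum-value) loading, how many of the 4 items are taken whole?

Ratios (sorted): A 14.00, B 13.15, D 8.08, C 8.06
take A (10 @ 140); take B (20 @ 263); take 16/25 of D → 129.28. Capacity used 46/46.
2 item(s) taken whole; one partial (take 16/25 of D).

2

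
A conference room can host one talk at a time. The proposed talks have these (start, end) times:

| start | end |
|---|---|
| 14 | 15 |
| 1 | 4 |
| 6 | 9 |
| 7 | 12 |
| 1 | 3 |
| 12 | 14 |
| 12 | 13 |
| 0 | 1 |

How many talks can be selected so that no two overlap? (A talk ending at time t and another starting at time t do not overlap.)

Greedy by earliest finish: after sorting by end time, pick each interval compatible with the last pick.
By end time: (0,1), (1,3), (1,4), (6,9), (7,12), (12,13), (12,14), (14,15).
Pick (0,1); next start ≥ 1 → (1,3); next start ≥ 3 → (6,9); next start ≥ 9 → (12,13); next start ≥ 13 → (14,15).
Selected 5 talks.

5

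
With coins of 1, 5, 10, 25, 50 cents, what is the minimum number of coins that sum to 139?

Greedy: take as many of the largest coin as possible, then repeat with the remainder.
139 − 2×50→39 − 1×25→14 − 1×10→4 − 4×1→0
Total coins = 2 + 1 + 1 + 4 = 8

8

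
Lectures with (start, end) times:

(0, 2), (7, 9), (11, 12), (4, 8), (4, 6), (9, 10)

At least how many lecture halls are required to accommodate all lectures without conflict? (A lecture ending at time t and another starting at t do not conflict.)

2

Events (time:±→running): 0:+→1 2:-→0 4:+→1 4:+→2 … peak 2.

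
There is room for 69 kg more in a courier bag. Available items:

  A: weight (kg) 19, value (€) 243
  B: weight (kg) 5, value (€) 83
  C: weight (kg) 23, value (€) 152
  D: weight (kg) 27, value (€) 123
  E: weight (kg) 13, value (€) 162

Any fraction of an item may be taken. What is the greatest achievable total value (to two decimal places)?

Ratios (sorted): B 16.60, A 12.79, E 12.46, C 6.61, D 4.56
take B (5 @ 83); take A (19 @ 243); take E (13 @ 162); take C (23 @ 152); take 9/27 of D → 41.00. Capacity used 69/69.
Total value = 681.00

681.00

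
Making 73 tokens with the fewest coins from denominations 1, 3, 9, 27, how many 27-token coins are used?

73 − 2×27→19 − 2×9→1 − 1×1→0
Count of 27: 2

2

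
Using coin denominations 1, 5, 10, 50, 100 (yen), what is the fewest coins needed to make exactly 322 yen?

Use the largest denomination that fits, subtract, and repeat.
322 = 3×100 + 2×10 + 2×1
Total coins = 3 + 2 + 2 = 7

7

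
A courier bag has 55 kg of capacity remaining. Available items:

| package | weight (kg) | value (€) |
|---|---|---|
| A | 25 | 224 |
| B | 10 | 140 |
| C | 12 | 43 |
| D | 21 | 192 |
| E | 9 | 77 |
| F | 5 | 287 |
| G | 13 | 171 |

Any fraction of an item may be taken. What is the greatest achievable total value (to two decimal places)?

Ratios (sorted): F 57.40, B 14.00, G 13.15, D 9.14, A 8.96, E 8.56, C 3.58
take F (5 @ 287); take B (10 @ 140); take G (13 @ 171); take D (21 @ 192); take 6/25 of A → 53.76. Capacity used 55/55.
Total value = 843.76

843.76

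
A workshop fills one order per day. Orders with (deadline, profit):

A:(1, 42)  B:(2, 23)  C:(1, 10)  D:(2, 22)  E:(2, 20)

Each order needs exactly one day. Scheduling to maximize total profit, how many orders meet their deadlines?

2

Profit order: A=42 B=23 D=22 E=20 C=10
Assign: A→slot 1, B→slot 2, D skipped, E skipped, C skipped.
Slots: [1:A] [2:B]
2 of 5 scheduled.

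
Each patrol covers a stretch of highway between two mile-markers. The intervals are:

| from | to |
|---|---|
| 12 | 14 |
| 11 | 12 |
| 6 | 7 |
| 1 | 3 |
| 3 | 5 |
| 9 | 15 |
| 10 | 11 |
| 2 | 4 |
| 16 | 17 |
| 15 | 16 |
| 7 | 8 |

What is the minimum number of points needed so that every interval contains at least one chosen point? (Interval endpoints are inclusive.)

5

Process intervals by earliest right end; each time one isn't hit yet, stab at its right endpoint.
By right end: [1,3]  [2,4]  [3,5]  [6,7]  [7,8]  [10,11]  [11,12]  [12,14]  [9,15]  [15,16]  [16,17]
[1,3] uncovered → point at 3; [6,7] uncovered → point at 7; [10,11] uncovered → point at 11; [12,14] uncovered → point at 14; [15,16] uncovered → point at 16.
Points: 3, 7, 11, 14, 16 (5 total).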